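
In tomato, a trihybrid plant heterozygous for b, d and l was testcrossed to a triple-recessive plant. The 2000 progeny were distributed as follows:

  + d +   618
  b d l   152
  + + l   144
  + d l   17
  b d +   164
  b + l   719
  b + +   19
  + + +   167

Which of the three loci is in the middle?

l

The two most frequent reciprocal classes, b + l and + d +, are the parental types, so the F1 was b + l / + d +.
The two rarest classes, b + + and + d l, are the double crossovers. Comparing them with the parentals, only the l allele has switched, so l is the middle locus and the order is b – l – d.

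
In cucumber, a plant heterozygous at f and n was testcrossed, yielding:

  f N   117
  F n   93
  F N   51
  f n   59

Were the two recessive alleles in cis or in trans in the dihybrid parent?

The two most frequent classes are F n (93) and f N (117); these are the parental (non-recombinant) types.
So the F1 carried F n on one chromosome and f N on the other — the recessive alleles are on opposite chromosomes (trans / repulsion).

trans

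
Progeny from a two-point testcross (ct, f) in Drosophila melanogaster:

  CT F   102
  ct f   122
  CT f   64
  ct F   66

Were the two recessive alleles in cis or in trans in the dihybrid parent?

The two most frequent classes are CT F (102) and ct f (122); these are the parental (non-recombinant) types.
So the F1 carried CT F on one chromosome and ct f on the other — the recessive alleles are on the same chromosome (cis / coupling).

cis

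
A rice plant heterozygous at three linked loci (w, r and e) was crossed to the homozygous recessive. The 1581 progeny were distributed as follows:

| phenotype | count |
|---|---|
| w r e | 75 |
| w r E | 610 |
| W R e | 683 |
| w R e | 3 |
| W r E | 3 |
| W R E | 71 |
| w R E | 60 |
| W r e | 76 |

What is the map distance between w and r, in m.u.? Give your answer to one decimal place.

The two most frequent reciprocal classes, W R e and w r E, are the parental types, so the F1 was W R e / w r E.
The two rarest classes, w R e and W r E, are the double crossovers. Comparing them with the parentals, only the w allele has switched, so w is the middle locus and the order is e – w – r.
Crossovers in the w–r interval produce the single-crossover classes W r e and w R E (76 + 60 = 136) plus the double crossovers (6).
RF(w–r) = (136 + 6) / 1581 = 142/1581 = 0.0898 → 9.0 m.u.

9.0 m.u.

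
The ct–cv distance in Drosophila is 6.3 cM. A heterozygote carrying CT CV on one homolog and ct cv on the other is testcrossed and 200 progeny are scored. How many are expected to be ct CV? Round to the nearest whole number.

A map distance of 6.3 cM corresponds to a recombination frequency of 0.063.
The F1 is CT CV / ct cv, so ct CV is a recombinant gamete class with expected frequency r/2 = 0.063/2 = 0.0315.
Expected number = 0.0315 × 200 = 6.30 ≈ 6.

6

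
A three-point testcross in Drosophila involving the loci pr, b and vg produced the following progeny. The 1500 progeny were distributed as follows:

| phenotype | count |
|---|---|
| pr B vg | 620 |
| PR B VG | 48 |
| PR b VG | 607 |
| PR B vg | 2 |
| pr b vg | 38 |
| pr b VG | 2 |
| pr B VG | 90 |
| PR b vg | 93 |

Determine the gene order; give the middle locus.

pr

The two most frequent reciprocal classes, PR b VG and pr B vg, are the parental types, so the F1 was PR b VG / pr B vg.
The two rarest classes, pr b VG and PR B vg, are the double crossovers. Comparing them with the parentals, only the pr allele has switched, so pr is the middle locus and the order is vg – pr – b.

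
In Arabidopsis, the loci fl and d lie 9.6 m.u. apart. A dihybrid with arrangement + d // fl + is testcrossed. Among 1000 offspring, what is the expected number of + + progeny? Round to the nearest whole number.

48

A map distance of 9.6 m.u. corresponds to a recombination frequency of 0.096.
The F1 is + d / fl +, so + + is a recombinant gamete class with expected frequency r/2 = 0.096/2 = 0.0480.
Expected number = 0.0480 × 1000 = 48.00 ≈ 48.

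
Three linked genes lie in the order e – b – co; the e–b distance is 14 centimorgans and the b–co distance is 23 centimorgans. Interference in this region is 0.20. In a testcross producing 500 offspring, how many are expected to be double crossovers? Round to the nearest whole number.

13

Map distances give recombination frequencies of 0.140 and 0.230 for the two intervals.
With interference 0.20 (so coincidence = 0.80), expected double-crossover frequency = 0.140 × 0.230 × 0.80 = 0.02576.
Expected number = 0.02576 × 500 = 12.88 ≈ 13.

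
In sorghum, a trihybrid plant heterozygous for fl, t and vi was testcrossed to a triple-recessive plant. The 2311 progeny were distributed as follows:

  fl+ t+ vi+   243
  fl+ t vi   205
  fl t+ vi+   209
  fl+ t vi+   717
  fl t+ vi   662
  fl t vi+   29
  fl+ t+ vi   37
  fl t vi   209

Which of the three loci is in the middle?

fl

The two most frequent reciprocal classes, fl+ t vi+ and fl t+ vi, are the parental types, so the F1 was fl+ t vi+ / fl t+ vi.
The two rarest classes, fl t vi+ and fl+ t+ vi, are the double crossovers. Comparing them with the parentals, only the fl allele has switched, so fl is the middle locus and the order is t – fl – vi.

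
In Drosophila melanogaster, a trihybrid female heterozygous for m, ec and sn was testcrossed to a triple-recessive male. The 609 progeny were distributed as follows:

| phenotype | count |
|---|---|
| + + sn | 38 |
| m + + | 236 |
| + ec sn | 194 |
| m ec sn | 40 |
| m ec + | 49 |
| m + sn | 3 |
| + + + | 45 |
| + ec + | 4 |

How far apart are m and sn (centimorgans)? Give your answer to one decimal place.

15.1 centimorgans

The two most frequent reciprocal classes, m + + and + ec sn, are the parental types, so the F1 was m + + / + ec sn.
The two rarest classes, m + sn and + ec +, are the double crossovers. Comparing them with the parentals, only the sn allele has switched, so sn is the middle locus and the order is m – sn – ec.
Crossovers in the m–sn interval produce the single-crossover classes + + + and m ec sn (45 + 40 = 85) plus the double crossovers (7).
RF(m–sn) = (85 + 7) / 609 = 92/609 = 0.1511 → 15.1 centimorgans.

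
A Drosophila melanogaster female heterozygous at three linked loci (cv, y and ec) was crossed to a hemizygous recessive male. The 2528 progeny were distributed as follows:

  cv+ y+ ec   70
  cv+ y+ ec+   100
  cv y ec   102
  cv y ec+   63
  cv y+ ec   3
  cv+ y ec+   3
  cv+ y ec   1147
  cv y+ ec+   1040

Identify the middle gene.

The two most frequent reciprocal classes, cv y+ ec+ and cv+ y ec, are the parental types, so the F1 was cv y+ ec+ / cv+ y ec.
The two rarest classes, cv y+ ec and cv+ y ec+, are the double crossovers. Comparing them with the parentals, only the ec allele has switched, so ec is the middle locus and the order is cv – ec – y.

ec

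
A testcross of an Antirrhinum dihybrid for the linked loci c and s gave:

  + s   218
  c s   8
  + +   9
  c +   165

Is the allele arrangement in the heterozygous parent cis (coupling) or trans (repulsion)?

trans

The two most frequent classes are + s (218) and c + (165); these are the parental (non-recombinant) types.
So the F1 carried + s on one chromosome and c + on the other — the recessive alleles are on opposite chromosomes (trans / repulsion).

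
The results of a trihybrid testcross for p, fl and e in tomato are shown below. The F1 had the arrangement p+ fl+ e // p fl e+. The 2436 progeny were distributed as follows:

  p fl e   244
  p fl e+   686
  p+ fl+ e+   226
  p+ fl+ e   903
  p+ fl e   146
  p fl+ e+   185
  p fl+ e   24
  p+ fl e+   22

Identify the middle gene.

The two rarest classes, p fl+ e and p+ fl e+, are the double crossovers. Comparing them with the parentals, only the p allele has switched, so p is the middle locus and the order is fl – p – e.

p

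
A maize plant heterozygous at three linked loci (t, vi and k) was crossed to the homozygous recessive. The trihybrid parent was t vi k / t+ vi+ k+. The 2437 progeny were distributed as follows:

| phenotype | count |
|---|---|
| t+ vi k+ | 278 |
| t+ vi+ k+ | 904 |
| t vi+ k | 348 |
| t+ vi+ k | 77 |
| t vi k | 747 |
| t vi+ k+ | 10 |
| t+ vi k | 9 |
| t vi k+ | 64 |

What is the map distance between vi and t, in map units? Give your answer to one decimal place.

The two rarest classes, t+ vi k and t vi+ k+, are the double crossovers. Comparing them with the parentals, only the t allele has switched, so t is the middle locus and the order is vi – t – k.
Crossovers in the vi–t interval produce the single-crossover classes t vi+ k and t+ vi k+ (348 + 278 = 626) plus the double crossovers (19).
RF(vi–t) = (626 + 19) / 2437 = 645/2437 = 0.2647 → 26.5 map units.

26.5 map units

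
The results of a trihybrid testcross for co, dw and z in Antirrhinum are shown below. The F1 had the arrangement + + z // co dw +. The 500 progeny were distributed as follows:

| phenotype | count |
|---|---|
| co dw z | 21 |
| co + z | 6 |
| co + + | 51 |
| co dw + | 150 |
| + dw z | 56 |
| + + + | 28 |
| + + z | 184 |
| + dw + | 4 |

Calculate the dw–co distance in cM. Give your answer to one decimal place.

23.4 cM

The two rarest classes, co + z and + dw +, are the double crossovers. Comparing them with the parentals, only the co allele has switched, so co is the middle locus and the order is dw – co – z.
Crossovers in the dw–co interval produce the single-crossover classes + dw z and co + + (56 + 51 = 107) plus the double crossovers (10).
RF(dw–co) = (107 + 10) / 500 = 117/500 = 0.2340 → 23.4 cM.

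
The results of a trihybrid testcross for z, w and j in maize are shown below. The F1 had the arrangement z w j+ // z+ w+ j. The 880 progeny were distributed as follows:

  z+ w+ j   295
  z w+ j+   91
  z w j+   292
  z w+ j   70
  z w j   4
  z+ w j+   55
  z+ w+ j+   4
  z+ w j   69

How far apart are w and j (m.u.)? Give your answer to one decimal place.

19.1 m.u.

The two rarest classes, z w j and z+ w+ j+, are the double crossovers. Comparing them with the parentals, only the j allele has switched, so j is the middle locus and the order is z – j – w.
Crossovers in the j–w interval produce the single-crossover classes z w+ j+ and z+ w j (91 + 69 = 160) plus the double crossovers (8).
RF(j–w) = (160 + 8) / 880 = 168/880 = 0.1909 → 19.1 m.u.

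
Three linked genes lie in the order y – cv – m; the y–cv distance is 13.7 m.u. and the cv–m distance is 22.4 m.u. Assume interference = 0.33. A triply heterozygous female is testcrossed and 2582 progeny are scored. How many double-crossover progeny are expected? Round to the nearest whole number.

53

Map distances give recombination frequencies of 0.137 and 0.224 for the two intervals.
With interference 0.33 (so coincidence = 0.67), expected double-crossover frequency = 0.137 × 0.224 × 0.67 = 0.02056.
Expected number = 0.02056 × 2582 = 53.09 ≈ 53.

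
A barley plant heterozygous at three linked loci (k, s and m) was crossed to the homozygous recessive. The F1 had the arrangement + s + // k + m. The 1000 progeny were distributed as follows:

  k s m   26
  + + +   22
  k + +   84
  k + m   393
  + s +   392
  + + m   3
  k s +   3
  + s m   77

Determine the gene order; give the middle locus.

The two rarest classes, k s + and + + m, are the double crossovers. Comparing them with the parentals, only the k allele has switched, so k is the middle locus and the order is m – k – s.

k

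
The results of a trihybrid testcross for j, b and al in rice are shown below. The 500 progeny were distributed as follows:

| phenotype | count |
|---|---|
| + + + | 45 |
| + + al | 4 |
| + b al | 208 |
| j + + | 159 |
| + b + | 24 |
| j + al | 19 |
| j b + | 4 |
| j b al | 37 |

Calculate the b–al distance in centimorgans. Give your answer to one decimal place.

The two most frequent reciprocal classes, + b al and j + +, are the parental types, so the F1 was + b al / j + +.
The two rarest classes, + + al and j b +, are the double crossovers. Comparing them with the parentals, only the b allele has switched, so b is the middle locus and the order is j – b – al.
Crossovers in the b–al interval produce the single-crossover classes + b + and j + al (24 + 19 = 43) plus the double crossovers (8).
RF(b–al) = (43 + 8) / 500 = 51/500 = 0.1020 → 10.2 centimorgans.

10.2 centimorgans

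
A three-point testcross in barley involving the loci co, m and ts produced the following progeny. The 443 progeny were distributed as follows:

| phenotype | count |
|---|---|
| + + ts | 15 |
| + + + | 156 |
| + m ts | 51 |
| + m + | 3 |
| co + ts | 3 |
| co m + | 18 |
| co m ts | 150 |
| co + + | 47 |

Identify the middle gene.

The two most frequent reciprocal classes, co m ts and + + +, are the parental types, so the F1 was co m ts / + + +.
The two rarest classes, co + ts and + m +, are the double crossovers. Comparing them with the parentals, only the m allele has switched, so m is the middle locus and the order is ts – m – co.

m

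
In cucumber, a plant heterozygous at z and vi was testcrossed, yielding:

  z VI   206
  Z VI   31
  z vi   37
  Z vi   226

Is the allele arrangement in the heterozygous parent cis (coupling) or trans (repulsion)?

trans

The two most frequent classes are Z vi (226) and z VI (206); these are the parental (non-recombinant) types.
So the F1 carried Z vi on one chromosome and z VI on the other — the recessive alleles are on opposite chromosomes (trans / repulsion).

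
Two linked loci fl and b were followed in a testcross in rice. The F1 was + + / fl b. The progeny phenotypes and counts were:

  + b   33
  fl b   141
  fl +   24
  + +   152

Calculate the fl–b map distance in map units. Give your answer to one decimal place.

The recombinant classes are + b and fl +: 33 + 24 = 57.
Recombination frequency = 57/350 = 0.1629 ≈ 16.3%, i.e. 16.3 map units.

16.3 map units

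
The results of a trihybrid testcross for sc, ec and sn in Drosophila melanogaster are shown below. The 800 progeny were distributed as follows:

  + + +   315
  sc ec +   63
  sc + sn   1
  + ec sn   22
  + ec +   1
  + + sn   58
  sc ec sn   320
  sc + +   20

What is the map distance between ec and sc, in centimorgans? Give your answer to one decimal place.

5.5 centimorgans

The two most frequent reciprocal classes, sc ec sn and + + +, are the parental types, so the F1 was sc ec sn / + + +.
The two rarest classes, sc + sn and + ec +, are the double crossovers. Comparing them with the parentals, only the ec allele has switched, so ec is the middle locus and the order is sn – ec – sc.
Crossovers in the ec–sc interval produce the single-crossover classes + ec sn and sc + + (22 + 20 = 42) plus the double crossovers (2).
RF(ec–sc) = (42 + 2) / 800 = 44/800 = 0.0550 → 5.5 centimorgans.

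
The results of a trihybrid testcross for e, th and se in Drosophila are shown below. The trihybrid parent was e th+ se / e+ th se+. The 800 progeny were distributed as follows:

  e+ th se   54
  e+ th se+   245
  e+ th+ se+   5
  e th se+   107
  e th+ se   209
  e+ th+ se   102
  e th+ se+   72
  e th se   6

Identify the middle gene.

th

The two rarest classes, e th se and e+ th+ se+, are the double crossovers. Comparing them with the parentals, only the th allele has switched, so th is the middle locus and the order is e – th – se.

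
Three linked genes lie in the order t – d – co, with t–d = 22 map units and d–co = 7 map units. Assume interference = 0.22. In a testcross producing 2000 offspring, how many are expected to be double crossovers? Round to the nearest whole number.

24

Map distances give recombination frequencies of 0.220 and 0.070 for the two intervals.
With interference 0.22 (so coincidence = 0.78), expected double-crossover frequency = 0.220 × 0.070 × 0.78 = 0.01201.
Expected number = 0.01201 × 2000 = 24.02 ≈ 24.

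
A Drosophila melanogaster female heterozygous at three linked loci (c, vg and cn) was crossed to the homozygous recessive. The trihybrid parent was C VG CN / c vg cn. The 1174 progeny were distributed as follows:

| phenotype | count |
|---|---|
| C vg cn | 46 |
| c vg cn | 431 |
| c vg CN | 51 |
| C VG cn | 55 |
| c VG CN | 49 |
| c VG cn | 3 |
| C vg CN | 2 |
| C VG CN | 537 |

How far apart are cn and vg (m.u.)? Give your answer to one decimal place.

The two rarest classes, C vg CN and c VG cn, are the double crossovers. Comparing them with the parentals, only the vg allele has switched, so vg is the middle locus and the order is c – vg – cn.
Crossovers in the vg–cn interval produce the single-crossover classes C VG cn and c vg CN (55 + 51 = 106) plus the double crossovers (5).
RF(vg–cn) = (106 + 5) / 1174 = 111/1174 = 0.0945 → 9.5 m.u.

9.5 m.u.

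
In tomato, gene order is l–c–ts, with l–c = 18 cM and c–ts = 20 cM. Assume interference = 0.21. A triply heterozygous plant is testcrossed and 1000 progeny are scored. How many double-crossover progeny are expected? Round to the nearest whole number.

28

Map distances give recombination frequencies of 0.180 and 0.200 for the two intervals.
With interference 0.21 (so coincidence = 0.79), expected double-crossover frequency = 0.180 × 0.200 × 0.79 = 0.02844.
Expected number = 0.02844 × 1000 = 28.44 ≈ 28.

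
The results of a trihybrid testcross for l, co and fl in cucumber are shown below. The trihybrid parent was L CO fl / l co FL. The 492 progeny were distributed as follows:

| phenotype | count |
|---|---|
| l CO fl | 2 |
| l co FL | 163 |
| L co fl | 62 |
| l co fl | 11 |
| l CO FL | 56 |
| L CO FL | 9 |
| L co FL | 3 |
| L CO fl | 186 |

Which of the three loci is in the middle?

The two rarest classes, l CO fl and L co FL, are the double crossovers. Comparing them with the parentals, only the l allele has switched, so l is the middle locus and the order is fl – l – co.

l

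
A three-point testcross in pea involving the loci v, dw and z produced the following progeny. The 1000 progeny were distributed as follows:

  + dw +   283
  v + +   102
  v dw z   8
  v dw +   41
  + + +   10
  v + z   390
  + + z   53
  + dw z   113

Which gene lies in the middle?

The two most frequent reciprocal classes, v + z and + dw +, are the parental types, so the F1 was v + z / + dw +.
The two rarest classes, v dw z and + + +, are the double crossovers. Comparing them with the parentals, only the dw allele has switched, so dw is the middle locus and the order is v – dw – z.

dw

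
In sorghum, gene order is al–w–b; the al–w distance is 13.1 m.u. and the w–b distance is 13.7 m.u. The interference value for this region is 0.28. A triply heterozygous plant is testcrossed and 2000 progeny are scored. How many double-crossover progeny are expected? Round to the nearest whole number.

26

Map distances give recombination frequencies of 0.131 and 0.137 for the two intervals.
With interference 0.28 (so coincidence = 0.72), expected double-crossover frequency = 0.131 × 0.137 × 0.72 = 0.01292.
Expected number = 0.01292 × 2000 = 25.84 ≈ 26.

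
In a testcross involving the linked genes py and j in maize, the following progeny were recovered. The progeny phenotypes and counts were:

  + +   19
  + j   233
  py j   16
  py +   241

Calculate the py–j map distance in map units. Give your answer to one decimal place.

The two most frequent classes, + j (233) and py + (241), are the parental types, so the F1 was + j / py +.
The recombinant classes are + + and py j: 19 + 16 = 35.
Recombination frequency = 35/509 = 0.0688 ≈ 6.9%, i.e. 6.9 map units.

6.9 map units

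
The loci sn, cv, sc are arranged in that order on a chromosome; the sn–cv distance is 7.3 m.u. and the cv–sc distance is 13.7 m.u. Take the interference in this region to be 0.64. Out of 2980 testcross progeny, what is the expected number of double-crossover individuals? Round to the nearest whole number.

11

Map distances give recombination frequencies of 0.073 and 0.137 for the two intervals.
With interference 0.64 (so coincidence = 0.36), expected double-crossover frequency = 0.073 × 0.137 × 0.36 = 0.00360.
Expected number = 0.00360 × 2980 = 10.73 ≈ 11.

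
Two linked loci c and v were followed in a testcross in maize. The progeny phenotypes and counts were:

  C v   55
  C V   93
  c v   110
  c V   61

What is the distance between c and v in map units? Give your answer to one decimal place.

36.4 map units

The two most frequent classes, C V (93) and c v (110), are the parental types, so the F1 was C V / c v.
The recombinant classes are C v and c V: 55 + 61 = 116.
Recombination frequency = 116/319 = 0.3636 ≈ 36.4%, i.e. 36.4 map units.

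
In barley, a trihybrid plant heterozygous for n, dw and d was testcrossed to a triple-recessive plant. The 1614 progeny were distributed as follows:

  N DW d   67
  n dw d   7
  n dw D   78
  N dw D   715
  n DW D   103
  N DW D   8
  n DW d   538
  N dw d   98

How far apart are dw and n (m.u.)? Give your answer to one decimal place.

The two most frequent reciprocal classes, N dw D and n DW d, are the parental types, so the F1 was N dw D / n DW d.
The two rarest classes, N DW D and n dw d, are the double crossovers. Comparing them with the parentals, only the dw allele has switched, so dw is the middle locus and the order is n – dw – d.
Crossovers in the n–dw interval produce the single-crossover classes n dw D and N DW d (78 + 67 = 145) plus the double crossovers (15).
RF(n–dw) = (145 + 15) / 1614 = 160/1614 = 0.0991 → 9.9 m.u.

9.9 m.u.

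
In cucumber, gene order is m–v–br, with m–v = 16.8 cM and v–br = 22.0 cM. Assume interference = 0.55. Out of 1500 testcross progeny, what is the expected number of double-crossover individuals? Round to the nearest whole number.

25

Map distances give recombination frequencies of 0.168 and 0.220 for the two intervals.
With interference 0.55 (so coincidence = 0.45), expected double-crossover frequency = 0.168 × 0.220 × 0.45 = 0.01663.
Expected number = 0.01663 × 1500 = 24.95 ≈ 25.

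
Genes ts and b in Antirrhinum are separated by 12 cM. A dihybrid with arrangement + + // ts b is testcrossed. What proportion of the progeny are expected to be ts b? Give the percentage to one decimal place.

44.0%

A map distance of 12 cM corresponds to a recombination frequency of 0.120.
The F1 is + + / ts b, so ts b is a parental gamete class with expected frequency (1 − r)/2 = 0.880/2 = 0.4400.
That is 0.4400 = 44.0% of the progeny.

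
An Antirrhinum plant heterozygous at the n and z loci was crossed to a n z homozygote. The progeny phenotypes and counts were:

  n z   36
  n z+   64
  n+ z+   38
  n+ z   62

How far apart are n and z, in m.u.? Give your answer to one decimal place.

37.0 m.u.

The two most frequent classes, n+ z (62) and n z+ (64), are the parental types, so the F1 was n+ z / n z+.
The recombinant classes are n+ z+ and n z: 38 + 36 = 74.
Recombination frequency = 74/200 = 0.3700 ≈ 37.0%, i.e. 37.0 m.u.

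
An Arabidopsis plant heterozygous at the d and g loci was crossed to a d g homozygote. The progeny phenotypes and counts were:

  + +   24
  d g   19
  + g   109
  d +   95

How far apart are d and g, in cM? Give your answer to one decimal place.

17.4 cM

The two most frequent classes, + g (109) and d + (95), are the parental types, so the F1 was + g / d +.
The recombinant classes are + + and d g: 24 + 19 = 43.
Recombination frequency = 43/247 = 0.1741 ≈ 17.4%, i.e. 17.4 cM.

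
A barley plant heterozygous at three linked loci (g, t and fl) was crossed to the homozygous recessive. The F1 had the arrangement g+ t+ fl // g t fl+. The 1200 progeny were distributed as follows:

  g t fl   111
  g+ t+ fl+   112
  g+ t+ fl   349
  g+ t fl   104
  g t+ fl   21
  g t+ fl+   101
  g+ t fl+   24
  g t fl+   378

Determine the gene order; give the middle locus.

The two rarest classes, g t+ fl and g+ t fl+, are the double crossovers. Comparing them with the parentals, only the g allele has switched, so g is the middle locus and the order is fl – g – t.

g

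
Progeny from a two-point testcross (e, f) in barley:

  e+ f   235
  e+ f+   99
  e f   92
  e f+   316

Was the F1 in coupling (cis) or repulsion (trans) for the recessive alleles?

trans

The two most frequent classes are e+ f (235) and e f+ (316); these are the parental (non-recombinant) types.
So the F1 carried e+ f on one chromosome and e f+ on the other — the recessive alleles are on opposite chromosomes (trans / repulsion).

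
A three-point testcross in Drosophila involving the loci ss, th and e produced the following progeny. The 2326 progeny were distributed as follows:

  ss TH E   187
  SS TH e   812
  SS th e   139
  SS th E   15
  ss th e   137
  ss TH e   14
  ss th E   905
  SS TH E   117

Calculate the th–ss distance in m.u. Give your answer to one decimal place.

15.3 m.u.

The two most frequent reciprocal classes, SS TH e and ss th E, are the parental types, so the F1 was SS TH e / ss th E.
The two rarest classes, ss TH e and SS th E, are the double crossovers. Comparing them with the parentals, only the ss allele has switched, so ss is the middle locus and the order is e – ss – th.
Crossovers in the ss–th interval produce the single-crossover classes SS th e and ss TH E (139 + 187 = 326) plus the double crossovers (29).
RF(ss–th) = (326 + 29) / 2326 = 355/2326 = 0.1526 → 15.3 m.u.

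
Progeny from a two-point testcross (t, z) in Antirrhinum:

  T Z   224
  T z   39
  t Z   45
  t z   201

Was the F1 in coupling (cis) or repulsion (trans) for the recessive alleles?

The two most frequent classes are T Z (224) and t z (201); these are the parental (non-recombinant) types.
So the F1 carried T Z on one chromosome and t z on the other — the recessive alleles are on the same chromosome (cis / coupling).

cis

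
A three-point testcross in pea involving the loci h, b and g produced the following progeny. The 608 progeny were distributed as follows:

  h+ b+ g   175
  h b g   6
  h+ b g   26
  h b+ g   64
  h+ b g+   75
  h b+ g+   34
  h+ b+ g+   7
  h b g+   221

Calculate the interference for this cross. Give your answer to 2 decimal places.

0.29

The two most frequent reciprocal classes, h+ b+ g and h b g+, are the parental types, so the F1 was h+ b+ g / h b g+.
The two rarest classes, h+ b+ g+ and h b g, are the double crossovers. Comparing them with the parentals, only the g allele has switched, so g is the middle locus and the order is h – g – b.
h–g: (139 + 13)/608 = 0.2500; g–b: (60 + 13)/608 = 0.1201.
Expected DCO frequency = 0.2500 × 0.1201 ≈ 0.03002; observed = 13/608 ≈ 0.02138.
Coefficient of coincidence = 0.02138/0.03002 ≈ 0.71; interference = 1 − 0.71 = 0.29.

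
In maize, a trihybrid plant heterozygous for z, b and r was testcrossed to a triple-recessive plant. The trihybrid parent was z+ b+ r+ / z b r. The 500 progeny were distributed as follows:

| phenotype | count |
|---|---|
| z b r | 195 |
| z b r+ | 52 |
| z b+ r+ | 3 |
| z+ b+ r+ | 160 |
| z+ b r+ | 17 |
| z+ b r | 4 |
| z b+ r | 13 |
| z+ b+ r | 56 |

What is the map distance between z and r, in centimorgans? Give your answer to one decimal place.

23.0 centimorgans

The two rarest classes, z b+ r+ and z+ b r, are the double crossovers. Comparing them with the parentals, only the z allele has switched, so z is the middle locus and the order is b – z – r.
Crossovers in the z–r interval produce the single-crossover classes z+ b+ r and z b r+ (56 + 52 = 108) plus the double crossovers (7).
RF(z–r) = (108 + 7) / 500 = 115/500 = 0.2300 → 23.0 centimorgans.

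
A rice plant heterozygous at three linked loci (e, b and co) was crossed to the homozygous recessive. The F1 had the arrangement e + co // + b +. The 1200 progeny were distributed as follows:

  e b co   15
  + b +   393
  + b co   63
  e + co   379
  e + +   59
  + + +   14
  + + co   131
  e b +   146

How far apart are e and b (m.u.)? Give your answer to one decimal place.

The two rarest classes, e b co and + + +, are the double crossovers. Comparing them with the parentals, only the b allele has switched, so b is the middle locus and the order is co – b – e.
Crossovers in the b–e interval produce the single-crossover classes + + co and e b + (131 + 146 = 277) plus the double crossovers (29).
RF(b–e) = (277 + 29) / 1200 = 306/1200 = 0.2550 → 25.5 m.u.

25.5 m.u.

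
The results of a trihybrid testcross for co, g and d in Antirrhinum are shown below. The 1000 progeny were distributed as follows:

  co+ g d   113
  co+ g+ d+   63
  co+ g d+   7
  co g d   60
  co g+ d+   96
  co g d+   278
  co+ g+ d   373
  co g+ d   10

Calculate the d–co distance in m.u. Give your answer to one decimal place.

14.0 m.u.

The two most frequent reciprocal classes, co+ g+ d and co g d+, are the parental types, so the F1 was co+ g+ d / co g d+.
The two rarest classes, co g+ d and co+ g d+, are the double crossovers. Comparing them with the parentals, only the co allele has switched, so co is the middle locus and the order is g – co – d.
Crossovers in the co–d interval produce the single-crossover classes co+ g+ d+ and co g d (63 + 60 = 123) plus the double crossovers (17).
RF(co–d) = (123 + 17) / 1000 = 140/1000 = 0.1400 → 14.0 m.u.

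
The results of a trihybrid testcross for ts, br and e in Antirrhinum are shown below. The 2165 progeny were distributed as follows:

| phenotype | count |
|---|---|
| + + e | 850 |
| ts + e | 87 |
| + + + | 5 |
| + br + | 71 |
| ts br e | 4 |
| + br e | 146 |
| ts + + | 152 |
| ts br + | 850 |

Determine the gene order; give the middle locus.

The two most frequent reciprocal classes, ts br + and + + e, are the parental types, so the F1 was ts br + / + + e.
The two rarest classes, ts br e and + + +, are the double crossovers. Comparing them with the parentals, only the e allele has switched, so e is the middle locus and the order is ts – e – br.

e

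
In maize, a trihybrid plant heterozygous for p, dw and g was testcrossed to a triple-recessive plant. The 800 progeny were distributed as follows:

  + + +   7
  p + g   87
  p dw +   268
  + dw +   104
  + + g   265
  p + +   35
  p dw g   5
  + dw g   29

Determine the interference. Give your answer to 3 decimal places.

The two most frequent reciprocal classes, + + g and p dw +, are the parental types, so the F1 was + + g / p dw +.
The two rarest classes, + + + and p dw g, are the double crossovers. Comparing them with the parentals, only the g allele has switched, so g is the middle locus and the order is dw – g – p.
dw–g: (64 + 12)/800 = 0.0950; g–p: (191 + 12)/800 = 0.2537.
Expected DCO frequency = 0.0950 × 0.2537 ≈ 0.02410; observed = 12/800 ≈ 0.01500.
Coefficient of coincidence = 0.01500/0.02410 ≈ 0.622; interference = 1 − 0.622 = 0.378.

0.378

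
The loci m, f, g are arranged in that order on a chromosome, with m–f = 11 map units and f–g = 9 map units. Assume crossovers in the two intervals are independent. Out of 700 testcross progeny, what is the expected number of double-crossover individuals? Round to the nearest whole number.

7

Map distances give recombination frequencies of 0.110 and 0.090 for the two intervals.
With no interference, expected double-crossover frequency = 0.110 × 0.090 = 0.00990.
Expected number = 0.00990 × 700 = 6.93 ≈ 7.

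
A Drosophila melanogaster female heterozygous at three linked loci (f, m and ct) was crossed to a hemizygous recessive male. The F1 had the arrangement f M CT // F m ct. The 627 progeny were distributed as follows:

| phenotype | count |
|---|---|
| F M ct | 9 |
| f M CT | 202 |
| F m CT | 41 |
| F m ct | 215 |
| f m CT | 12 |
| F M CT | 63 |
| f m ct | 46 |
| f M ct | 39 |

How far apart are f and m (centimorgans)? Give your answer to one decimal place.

The two rarest classes, f m CT and F M ct, are the double crossovers. Comparing them with the parentals, only the m allele has switched, so m is the middle locus and the order is f – m – ct.
Crossovers in the f–m interval produce the single-crossover classes F M CT and f m ct (63 + 46 = 109) plus the double crossovers (21).
RF(f–m) = (109 + 21) / 627 = 130/627 = 0.2073 → 20.7 centimorgans.

20.7 centimorgans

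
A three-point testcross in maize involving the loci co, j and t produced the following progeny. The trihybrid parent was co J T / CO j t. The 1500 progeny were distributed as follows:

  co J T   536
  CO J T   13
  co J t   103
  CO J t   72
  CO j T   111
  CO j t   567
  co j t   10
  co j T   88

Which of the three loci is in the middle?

The two rarest classes, CO J T and co j t, are the double crossovers. Comparing them with the parentals, only the co allele has switched, so co is the middle locus and the order is j – co – t.

co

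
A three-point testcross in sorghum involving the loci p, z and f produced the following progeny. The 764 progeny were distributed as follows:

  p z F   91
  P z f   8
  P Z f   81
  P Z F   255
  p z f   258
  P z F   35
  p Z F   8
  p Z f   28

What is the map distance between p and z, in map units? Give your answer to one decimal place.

The two most frequent reciprocal classes, p z f and P Z F, are the parental types, so the F1 was p z f / P Z F.
The two rarest classes, P z f and p Z F, are the double crossovers. Comparing them with the parentals, only the p allele has switched, so p is the middle locus and the order is f – p – z.
Crossovers in the p–z interval produce the single-crossover classes p Z f and P z F (28 + 35 = 63) plus the double crossovers (16).
RF(p–z) = (63 + 16) / 764 = 79/764 = 0.1034 → 10.3 map units.

10.3 map units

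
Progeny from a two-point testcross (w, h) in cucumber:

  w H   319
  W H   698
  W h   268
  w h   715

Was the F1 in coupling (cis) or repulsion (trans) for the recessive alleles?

cis

The two most frequent classes are W H (698) and w h (715); these are the parental (non-recombinant) types.
So the F1 carried W H on one chromosome and w h on the other — the recessive alleles are on the same chromosome (cis / coupling).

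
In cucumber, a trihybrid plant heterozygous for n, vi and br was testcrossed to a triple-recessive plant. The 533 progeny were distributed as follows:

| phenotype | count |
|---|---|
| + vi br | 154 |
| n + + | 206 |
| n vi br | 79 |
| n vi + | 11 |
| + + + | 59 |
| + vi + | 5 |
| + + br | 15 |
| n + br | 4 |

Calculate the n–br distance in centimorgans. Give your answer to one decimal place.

The two most frequent reciprocal classes, n + + and + vi br, are the parental types, so the F1 was n + + / + vi br.
The two rarest classes, n + br and + vi +, are the double crossovers. Comparing them with the parentals, only the br allele has switched, so br is the middle locus and the order is n – br – vi.
Crossovers in the n–br interval produce the single-crossover classes + + + and n vi br (59 + 79 = 138) plus the double crossovers (9).
RF(n–br) = (138 + 9) / 533 = 147/533 = 0.2758 → 27.6 centimorgans.

27.6 centimorgans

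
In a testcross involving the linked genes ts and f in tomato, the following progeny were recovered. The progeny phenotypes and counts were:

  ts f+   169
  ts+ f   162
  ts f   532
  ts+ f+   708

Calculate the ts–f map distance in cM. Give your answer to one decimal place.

21.1 cM

The two most frequent classes, ts+ f+ (708) and ts f (532), are the parental types, so the F1 was ts+ f+ / ts f.
The recombinant classes are ts+ f and ts f+: 162 + 169 = 331.
Recombination frequency = 331/1571 = 0.2107 ≈ 21.1%, i.e. 21.1 cM.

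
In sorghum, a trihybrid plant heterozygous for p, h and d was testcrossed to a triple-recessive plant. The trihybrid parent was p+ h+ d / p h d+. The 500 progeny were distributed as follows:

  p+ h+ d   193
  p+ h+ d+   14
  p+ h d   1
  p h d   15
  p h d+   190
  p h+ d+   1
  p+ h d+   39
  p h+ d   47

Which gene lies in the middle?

The two rarest classes, p+ h d and p h+ d+, are the double crossovers. Comparing them with the parentals, only the h allele has switched, so h is the middle locus and the order is p – h – d.

h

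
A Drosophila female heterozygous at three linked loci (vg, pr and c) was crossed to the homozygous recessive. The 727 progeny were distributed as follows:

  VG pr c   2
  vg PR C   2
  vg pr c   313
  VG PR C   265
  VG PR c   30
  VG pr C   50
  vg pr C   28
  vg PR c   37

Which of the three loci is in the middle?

The two most frequent reciprocal classes, VG PR C and vg pr c, are the parental types, so the F1 was VG PR C / vg pr c.
The two rarest classes, vg PR C and VG pr c, are the double crossovers. Comparing them with the parentals, only the vg allele has switched, so vg is the middle locus and the order is pr – vg – c.

vg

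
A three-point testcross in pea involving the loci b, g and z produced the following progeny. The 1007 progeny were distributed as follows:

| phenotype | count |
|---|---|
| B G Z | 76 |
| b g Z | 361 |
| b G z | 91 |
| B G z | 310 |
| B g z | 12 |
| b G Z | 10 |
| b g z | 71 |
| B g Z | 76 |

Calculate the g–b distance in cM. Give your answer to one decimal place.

18.8 cM

The two most frequent reciprocal classes, b g Z and B G z, are the parental types, so the F1 was b g Z / B G z.
The two rarest classes, b G Z and B g z, are the double crossovers. Comparing them with the parentals, only the g allele has switched, so g is the middle locus and the order is b – g – z.
Crossovers in the b–g interval produce the single-crossover classes B g Z and b G z (76 + 91 = 167) plus the double crossovers (22).
RF(b–g) = (167 + 22) / 1007 = 189/1007 = 0.1877 → 18.8 cM.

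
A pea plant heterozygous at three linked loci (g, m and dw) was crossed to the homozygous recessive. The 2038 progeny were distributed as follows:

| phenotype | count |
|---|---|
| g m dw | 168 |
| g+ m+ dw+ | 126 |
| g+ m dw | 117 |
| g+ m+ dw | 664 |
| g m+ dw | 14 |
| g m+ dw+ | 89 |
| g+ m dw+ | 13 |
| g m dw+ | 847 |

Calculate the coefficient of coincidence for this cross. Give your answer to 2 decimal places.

The two most frequent reciprocal classes, g+ m+ dw and g m dw+, are the parental types, so the F1 was g+ m+ dw / g m dw+.
The two rarest classes, g m+ dw and g+ m dw+, are the double crossovers. Comparing them with the parentals, only the g allele has switched, so g is the middle locus and the order is dw – g – m.
dw–g: (294 + 27)/2038 = 0.1575; g–m: (206 + 27)/2038 = 0.1143.
Expected DCO frequency = 0.1575 × 0.1143 ≈ 0.01800; observed = 27/2038 ≈ 0.01325.
Coefficient of coincidence = 0.01325/0.01800 ≈ 0.74.

0.74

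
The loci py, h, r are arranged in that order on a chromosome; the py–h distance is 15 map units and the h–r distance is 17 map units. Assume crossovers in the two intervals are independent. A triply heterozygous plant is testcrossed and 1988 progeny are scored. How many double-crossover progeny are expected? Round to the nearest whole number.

51

Map distances give recombination frequencies of 0.150 and 0.170 for the two intervals.
With no interference, expected double-crossover frequency = 0.150 × 0.170 = 0.02550.
Expected number = 0.02550 × 1988 = 50.69 ≈ 51.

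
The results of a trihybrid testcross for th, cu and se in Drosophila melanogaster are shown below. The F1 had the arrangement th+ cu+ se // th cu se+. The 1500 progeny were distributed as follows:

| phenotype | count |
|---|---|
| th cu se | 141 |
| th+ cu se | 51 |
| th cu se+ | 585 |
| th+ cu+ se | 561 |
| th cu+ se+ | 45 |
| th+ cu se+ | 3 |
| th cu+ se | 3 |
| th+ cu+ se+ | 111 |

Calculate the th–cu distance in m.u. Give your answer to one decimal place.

The two rarest classes, th cu+ se and th+ cu se+, are the double crossovers. Comparing them with the parentals, only the th allele has switched, so th is the middle locus and the order is cu – th – se.
Crossovers in the cu–th interval produce the single-crossover classes th+ cu se and th cu+ se+ (51 + 45 = 96) plus the double crossovers (6).
RF(cu–th) = (96 + 6) / 1500 = 102/1500 = 0.0680 → 6.8 m.u.

6.8 m.u.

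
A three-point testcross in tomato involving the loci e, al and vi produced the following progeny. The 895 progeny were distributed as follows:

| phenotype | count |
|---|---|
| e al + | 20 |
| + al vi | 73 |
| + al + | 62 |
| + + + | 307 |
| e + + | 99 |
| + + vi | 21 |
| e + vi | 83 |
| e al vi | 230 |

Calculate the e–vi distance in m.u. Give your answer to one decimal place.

23.8 m.u.

The two most frequent reciprocal classes, + + + and e al vi, are the parental types, so the F1 was + + + / e al vi.
The two rarest classes, + + vi and e al +, are the double crossovers. Comparing them with the parentals, only the vi allele has switched, so vi is the middle locus and the order is e – vi – al.
Crossovers in the e–vi interval produce the single-crossover classes e + + and + al vi (99 + 73 = 172) plus the double crossovers (41).
RF(e–vi) = (172 + 41) / 895 = 213/895 = 0.2380 → 23.8 m.u.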